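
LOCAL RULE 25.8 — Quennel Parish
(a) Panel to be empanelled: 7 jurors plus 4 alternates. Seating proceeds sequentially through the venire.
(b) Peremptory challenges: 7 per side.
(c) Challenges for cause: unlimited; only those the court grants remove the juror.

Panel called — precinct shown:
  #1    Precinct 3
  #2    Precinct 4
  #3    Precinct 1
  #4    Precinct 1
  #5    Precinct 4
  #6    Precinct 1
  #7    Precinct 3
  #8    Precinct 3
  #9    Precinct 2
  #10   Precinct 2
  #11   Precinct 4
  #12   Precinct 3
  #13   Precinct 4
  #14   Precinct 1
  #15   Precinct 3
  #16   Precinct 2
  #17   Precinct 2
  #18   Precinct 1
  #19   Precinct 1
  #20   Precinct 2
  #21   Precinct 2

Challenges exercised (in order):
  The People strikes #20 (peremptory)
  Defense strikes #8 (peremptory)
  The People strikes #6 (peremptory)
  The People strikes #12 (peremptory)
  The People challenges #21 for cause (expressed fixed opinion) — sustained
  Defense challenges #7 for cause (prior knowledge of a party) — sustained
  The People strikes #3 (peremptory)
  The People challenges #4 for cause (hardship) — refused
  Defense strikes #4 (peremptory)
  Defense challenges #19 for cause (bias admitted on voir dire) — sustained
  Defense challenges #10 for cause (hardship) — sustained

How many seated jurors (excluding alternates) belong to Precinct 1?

1

Removed: #3, #4, #6, #7, #8, #10, #12, #19, #20, #21.
Seated jurors 1–7: #1, #2, #5, #9, #11, #13, #14 (alternates #15, #16, #17, #18 not counted).
Of those, in Precinct 1: #14 → 1.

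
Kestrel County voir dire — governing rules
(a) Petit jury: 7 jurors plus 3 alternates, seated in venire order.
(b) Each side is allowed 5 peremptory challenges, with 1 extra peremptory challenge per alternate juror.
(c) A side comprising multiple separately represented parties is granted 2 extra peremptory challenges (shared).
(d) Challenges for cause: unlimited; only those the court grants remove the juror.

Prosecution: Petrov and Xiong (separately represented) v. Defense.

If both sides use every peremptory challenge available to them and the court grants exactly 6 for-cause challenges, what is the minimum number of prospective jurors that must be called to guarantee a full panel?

34

Seats to fill: 7 + 3 alternates = 10.
Peremptories — Prosecution: 5 + 1×3 + 2 = 10; Defense: 5 + 1×3 = 8; total 18.
For-cause removals: 6.
Minimum venire: 10 + 18 + 6 = 34.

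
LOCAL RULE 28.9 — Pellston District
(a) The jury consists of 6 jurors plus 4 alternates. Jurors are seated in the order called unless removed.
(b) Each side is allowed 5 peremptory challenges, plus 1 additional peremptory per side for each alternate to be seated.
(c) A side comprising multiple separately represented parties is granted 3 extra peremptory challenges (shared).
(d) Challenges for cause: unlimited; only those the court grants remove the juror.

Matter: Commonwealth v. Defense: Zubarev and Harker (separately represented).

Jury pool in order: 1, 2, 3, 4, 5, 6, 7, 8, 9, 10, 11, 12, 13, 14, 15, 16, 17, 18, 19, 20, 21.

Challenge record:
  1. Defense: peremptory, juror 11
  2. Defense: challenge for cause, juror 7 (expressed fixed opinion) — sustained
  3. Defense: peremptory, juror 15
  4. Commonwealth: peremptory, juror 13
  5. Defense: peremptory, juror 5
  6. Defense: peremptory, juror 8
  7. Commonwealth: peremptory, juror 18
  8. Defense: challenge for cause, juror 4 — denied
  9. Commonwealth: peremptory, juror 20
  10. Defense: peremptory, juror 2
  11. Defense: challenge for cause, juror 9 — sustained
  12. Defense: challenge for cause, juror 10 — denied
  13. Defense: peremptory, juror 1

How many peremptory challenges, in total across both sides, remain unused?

12

Commonwealth allotment: 5 base + 1 × 4 alternates = 9. Defense allotment: 5 base + 1 × 4 alternates + 3 multi-party = 12.
Commonwealth peremptories used: #13, #18, #20 — 3.
Defense peremptories used: #11, #15, #5, #8, #2, #1 — 6 (for-cause on #7, #4, #9, #10 don't count).
Remaining: (9 − 3) + (12 − 6) = 12.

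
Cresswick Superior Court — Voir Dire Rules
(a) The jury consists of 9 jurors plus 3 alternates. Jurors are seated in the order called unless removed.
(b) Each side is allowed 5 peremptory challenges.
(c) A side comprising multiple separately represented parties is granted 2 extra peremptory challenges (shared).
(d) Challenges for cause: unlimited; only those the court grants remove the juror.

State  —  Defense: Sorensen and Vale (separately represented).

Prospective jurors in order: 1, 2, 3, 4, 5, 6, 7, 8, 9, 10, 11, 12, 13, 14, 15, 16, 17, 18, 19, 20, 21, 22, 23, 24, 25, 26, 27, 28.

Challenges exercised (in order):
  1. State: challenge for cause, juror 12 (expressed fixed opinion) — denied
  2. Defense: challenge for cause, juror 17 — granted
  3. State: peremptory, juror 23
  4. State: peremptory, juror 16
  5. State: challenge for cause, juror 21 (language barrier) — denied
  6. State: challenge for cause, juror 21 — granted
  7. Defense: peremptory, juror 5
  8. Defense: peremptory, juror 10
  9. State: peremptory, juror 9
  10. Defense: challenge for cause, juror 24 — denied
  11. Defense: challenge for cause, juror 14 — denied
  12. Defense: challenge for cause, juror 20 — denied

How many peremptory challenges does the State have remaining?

2

State allotment: 5.
State peremptories used: #23, #16, #9 — 3 (for-cause on #12, #21, #21 don't count).
Remaining: 5 − 3 = 2.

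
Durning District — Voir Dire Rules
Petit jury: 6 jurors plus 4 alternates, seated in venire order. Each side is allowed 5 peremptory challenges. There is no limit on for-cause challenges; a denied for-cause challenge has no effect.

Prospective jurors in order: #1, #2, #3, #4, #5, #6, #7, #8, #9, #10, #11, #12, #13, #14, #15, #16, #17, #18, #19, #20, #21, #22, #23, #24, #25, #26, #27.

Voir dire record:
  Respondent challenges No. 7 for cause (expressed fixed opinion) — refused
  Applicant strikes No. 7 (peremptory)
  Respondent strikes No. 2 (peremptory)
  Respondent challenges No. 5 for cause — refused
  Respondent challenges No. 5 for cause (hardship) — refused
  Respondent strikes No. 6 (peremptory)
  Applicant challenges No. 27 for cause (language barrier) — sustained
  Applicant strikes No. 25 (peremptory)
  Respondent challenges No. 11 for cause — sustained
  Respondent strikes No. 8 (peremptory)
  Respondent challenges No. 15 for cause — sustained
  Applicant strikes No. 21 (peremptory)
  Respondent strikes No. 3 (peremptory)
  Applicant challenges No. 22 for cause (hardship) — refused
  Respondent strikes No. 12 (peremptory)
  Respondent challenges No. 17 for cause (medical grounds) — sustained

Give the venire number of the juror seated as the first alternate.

14

Removed: #2, #3, #6, #7, #8, #11, #12, #15, #17, #21, #25, #27. (#5, #22 stay — for-cause denied.)
Seating in order: seats 1–6 → #1, #4, #5, #9, #10, #13; alternates → #14, #16, #18, #19.
So alternate 1 is #14.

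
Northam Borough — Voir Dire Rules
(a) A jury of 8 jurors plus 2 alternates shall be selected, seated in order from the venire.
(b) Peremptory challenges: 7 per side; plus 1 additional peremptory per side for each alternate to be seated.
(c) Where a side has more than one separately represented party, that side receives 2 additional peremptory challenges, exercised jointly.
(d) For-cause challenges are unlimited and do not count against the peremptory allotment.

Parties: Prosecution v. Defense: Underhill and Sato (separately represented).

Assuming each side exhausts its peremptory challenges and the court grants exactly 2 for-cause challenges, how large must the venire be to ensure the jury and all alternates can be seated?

Seats to fill: 8 + 2 alternates = 10.
Peremptories — Prosecution: 7 + 1×2 = 9; Defense: 7 + 1×2 + 2 = 11; total 20.
For-cause removals: 2.
Minimum venire: 10 + 20 + 2 = 32.

32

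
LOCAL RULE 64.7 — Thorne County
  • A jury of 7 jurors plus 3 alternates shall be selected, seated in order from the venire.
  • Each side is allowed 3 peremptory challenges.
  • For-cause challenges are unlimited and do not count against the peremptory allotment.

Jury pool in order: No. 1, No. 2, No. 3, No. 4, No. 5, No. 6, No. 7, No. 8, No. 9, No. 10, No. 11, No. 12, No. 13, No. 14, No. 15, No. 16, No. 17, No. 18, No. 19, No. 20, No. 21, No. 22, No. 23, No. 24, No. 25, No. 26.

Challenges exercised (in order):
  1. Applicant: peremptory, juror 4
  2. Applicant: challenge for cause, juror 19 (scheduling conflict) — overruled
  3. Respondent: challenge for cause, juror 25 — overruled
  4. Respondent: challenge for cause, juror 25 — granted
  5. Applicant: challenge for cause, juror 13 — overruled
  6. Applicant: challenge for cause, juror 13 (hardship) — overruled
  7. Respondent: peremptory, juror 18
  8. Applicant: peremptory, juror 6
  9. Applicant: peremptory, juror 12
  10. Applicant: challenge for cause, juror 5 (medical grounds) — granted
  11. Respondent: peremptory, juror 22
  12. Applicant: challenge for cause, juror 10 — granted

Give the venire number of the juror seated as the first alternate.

Removed: #4, #5, #6, #10, #12, #18, #22, #25. (#13, #19 stay — for-cause denied.)
Seating in order: seats 1–7 → #1, #2, #3, #7, #8, #9, #11; alternates → #13, #14, #15.
So alternate 1 is #13.

13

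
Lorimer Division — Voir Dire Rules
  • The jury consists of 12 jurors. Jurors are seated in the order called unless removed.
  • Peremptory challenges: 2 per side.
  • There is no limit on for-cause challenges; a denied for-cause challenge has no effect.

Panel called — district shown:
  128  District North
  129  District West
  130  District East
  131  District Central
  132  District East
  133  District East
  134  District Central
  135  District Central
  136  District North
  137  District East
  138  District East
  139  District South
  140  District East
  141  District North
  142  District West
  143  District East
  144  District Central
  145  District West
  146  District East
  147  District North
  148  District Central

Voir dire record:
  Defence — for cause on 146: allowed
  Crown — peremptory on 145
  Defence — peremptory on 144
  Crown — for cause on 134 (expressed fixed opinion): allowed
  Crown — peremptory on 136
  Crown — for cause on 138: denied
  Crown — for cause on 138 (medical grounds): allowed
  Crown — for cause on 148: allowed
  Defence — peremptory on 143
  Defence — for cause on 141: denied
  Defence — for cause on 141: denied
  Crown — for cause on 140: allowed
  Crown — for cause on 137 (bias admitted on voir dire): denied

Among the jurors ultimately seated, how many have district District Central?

Removed: #134, #136, #138, #140, #143, #144, #145, #146, #148.
Seated jurors 1–12: #128, #129, #130, #131, #132, #133, #135, #137, #139, #141, #142, #147.
Of those, in District Central: #131, #135 → 2.

2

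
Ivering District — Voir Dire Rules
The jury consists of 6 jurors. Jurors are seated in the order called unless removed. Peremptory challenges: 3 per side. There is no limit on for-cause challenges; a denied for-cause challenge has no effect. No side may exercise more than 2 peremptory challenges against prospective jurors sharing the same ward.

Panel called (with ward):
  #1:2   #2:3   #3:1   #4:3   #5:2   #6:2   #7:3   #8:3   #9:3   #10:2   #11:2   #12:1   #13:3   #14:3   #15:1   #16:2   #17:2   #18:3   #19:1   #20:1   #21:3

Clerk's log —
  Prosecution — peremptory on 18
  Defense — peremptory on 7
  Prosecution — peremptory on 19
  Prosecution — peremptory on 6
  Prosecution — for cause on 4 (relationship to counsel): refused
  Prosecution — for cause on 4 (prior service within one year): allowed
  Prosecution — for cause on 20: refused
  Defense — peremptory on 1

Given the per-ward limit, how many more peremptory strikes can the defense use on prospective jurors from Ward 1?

Defense peremptories so far: #7, #1 — 2 of 3 used, 1 left overall.
Against Ward 1: none yet — per-ward cap 2 leaves 2.
Binding limit: min(1, 2) = 1.

1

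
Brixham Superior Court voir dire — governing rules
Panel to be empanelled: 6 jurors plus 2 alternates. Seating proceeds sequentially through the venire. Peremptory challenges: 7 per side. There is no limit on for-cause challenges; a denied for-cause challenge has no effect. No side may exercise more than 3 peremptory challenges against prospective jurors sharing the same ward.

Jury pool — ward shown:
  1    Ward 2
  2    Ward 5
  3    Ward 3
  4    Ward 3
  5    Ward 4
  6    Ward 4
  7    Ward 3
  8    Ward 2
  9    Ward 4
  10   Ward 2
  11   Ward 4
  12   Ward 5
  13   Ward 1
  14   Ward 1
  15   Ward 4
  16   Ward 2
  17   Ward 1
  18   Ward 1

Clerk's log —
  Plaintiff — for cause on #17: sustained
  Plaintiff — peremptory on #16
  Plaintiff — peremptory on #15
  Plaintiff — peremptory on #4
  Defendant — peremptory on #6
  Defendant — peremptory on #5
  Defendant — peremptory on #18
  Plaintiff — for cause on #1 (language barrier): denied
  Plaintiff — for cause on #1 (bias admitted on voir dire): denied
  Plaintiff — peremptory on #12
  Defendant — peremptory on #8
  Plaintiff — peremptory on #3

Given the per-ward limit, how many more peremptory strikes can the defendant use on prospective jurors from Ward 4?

1

Defendant peremptories so far: #6, #5, #18, #8 — 4 of 7 used, 3 left overall.
Against Ward 4: #6, #5 — 2 used; per-ward cap 3 leaves 1.
Binding limit: min(3, 1) = 1.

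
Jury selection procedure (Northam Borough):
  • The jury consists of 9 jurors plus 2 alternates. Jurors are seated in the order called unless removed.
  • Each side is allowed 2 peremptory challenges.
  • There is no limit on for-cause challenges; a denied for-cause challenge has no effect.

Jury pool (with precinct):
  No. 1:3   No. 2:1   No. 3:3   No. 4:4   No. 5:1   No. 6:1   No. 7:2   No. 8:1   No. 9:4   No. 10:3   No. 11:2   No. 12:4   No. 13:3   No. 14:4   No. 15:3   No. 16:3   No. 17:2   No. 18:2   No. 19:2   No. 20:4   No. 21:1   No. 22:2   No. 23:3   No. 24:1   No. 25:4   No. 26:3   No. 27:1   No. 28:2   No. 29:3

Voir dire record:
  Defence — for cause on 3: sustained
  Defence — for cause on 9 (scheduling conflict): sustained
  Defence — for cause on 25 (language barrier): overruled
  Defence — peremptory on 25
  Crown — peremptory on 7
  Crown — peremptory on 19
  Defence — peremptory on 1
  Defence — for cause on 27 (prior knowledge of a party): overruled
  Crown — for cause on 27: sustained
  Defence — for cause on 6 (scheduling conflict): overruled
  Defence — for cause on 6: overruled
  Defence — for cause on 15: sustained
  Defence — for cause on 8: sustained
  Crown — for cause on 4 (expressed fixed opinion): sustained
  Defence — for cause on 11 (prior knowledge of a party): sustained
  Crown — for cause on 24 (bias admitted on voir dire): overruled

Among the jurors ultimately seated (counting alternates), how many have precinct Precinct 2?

2

Removed: #1, #3, #4, #7, #8, #9, #11, #15, #19, #25, #27.
Seated (11 incl. alternates): #2, #5, #6, #10, #12, #13, #14, #16, #17, #18, #20.
Of those, in Precinct 2: #17, #18 → 2.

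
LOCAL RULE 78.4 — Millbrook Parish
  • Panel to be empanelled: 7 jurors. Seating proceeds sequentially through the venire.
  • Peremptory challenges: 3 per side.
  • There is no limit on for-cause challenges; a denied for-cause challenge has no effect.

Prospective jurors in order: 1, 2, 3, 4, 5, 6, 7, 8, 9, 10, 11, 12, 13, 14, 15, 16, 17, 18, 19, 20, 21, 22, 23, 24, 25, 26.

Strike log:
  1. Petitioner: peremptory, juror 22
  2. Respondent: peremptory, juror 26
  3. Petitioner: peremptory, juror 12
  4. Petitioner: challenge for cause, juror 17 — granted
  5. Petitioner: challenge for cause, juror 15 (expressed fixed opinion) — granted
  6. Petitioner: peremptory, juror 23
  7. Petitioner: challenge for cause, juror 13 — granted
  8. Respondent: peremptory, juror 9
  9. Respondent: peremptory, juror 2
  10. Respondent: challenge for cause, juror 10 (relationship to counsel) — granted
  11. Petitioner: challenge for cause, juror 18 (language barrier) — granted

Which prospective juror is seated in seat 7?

8

Removed: #2, #9, #10, #12, #13, #15, #17, #18, #22, #23, #26.
Filling seats in venire order through position 7: #1, #3, #4, #5, #6, #7, #8.
So seat 7 is #8.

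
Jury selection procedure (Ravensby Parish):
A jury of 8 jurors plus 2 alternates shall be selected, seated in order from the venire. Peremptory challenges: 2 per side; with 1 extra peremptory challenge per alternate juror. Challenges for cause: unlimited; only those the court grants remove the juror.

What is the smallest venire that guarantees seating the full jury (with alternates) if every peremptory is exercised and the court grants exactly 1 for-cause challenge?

Seats to fill: 8 + 2 alternates = 10.
Peremptories: 2 + 1×2 = 4 per side × 2 sides = 8.
For-cause removals: 1.
Minimum venire: 10 + 8 + 1 = 19.

19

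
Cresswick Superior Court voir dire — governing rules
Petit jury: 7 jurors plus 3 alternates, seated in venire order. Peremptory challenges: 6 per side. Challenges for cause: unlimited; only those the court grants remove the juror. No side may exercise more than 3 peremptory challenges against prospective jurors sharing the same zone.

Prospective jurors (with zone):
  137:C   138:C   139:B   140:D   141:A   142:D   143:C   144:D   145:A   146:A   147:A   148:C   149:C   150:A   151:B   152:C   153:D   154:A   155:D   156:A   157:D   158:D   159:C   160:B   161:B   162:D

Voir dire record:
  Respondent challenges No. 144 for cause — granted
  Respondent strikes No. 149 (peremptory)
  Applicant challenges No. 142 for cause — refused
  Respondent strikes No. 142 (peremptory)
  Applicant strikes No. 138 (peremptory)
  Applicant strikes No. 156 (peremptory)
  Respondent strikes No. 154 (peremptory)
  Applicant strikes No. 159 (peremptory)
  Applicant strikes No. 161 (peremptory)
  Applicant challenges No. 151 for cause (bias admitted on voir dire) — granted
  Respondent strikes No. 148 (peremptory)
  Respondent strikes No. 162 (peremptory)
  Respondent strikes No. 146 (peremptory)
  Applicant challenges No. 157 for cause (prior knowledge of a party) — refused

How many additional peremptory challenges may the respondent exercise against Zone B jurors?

0

Respondent peremptories so far: #149, #142, #154, #148, #162, #146 — 6 of 6 used, 0 left overall.
Against Zone B: none yet — per-zone cap 3 leaves 3.
Binding limit: min(0, 3) = 0.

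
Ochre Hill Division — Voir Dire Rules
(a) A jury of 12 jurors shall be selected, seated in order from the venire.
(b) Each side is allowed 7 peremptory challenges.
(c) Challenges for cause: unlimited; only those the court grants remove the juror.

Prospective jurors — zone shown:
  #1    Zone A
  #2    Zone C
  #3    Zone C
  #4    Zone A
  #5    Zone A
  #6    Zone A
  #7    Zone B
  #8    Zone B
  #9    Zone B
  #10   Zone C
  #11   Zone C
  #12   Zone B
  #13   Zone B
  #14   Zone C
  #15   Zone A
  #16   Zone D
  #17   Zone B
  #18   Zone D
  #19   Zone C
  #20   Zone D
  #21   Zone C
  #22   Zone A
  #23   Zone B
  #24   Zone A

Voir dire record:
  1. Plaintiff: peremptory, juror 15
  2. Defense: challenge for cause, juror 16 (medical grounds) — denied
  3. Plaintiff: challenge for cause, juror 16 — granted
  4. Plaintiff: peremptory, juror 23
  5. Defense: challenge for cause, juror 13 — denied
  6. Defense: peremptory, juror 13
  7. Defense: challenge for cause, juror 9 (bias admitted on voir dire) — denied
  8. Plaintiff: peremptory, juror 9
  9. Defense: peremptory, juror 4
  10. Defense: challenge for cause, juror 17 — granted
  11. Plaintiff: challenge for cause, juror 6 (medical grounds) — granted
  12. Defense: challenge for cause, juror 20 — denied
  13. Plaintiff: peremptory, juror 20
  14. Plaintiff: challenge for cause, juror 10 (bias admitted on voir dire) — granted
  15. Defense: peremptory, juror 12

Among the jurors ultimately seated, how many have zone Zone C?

Removed: #4, #6, #9, #10, #12, #13, #15, #16, #17, #20, #23.
Seated jurors 1–12: #1, #2, #3, #5, #7, #8, #11, #14, #18, #19, #21, #22.
Of those, in Zone C: #2, #3, #11, #14, #19, #21 → 6.

6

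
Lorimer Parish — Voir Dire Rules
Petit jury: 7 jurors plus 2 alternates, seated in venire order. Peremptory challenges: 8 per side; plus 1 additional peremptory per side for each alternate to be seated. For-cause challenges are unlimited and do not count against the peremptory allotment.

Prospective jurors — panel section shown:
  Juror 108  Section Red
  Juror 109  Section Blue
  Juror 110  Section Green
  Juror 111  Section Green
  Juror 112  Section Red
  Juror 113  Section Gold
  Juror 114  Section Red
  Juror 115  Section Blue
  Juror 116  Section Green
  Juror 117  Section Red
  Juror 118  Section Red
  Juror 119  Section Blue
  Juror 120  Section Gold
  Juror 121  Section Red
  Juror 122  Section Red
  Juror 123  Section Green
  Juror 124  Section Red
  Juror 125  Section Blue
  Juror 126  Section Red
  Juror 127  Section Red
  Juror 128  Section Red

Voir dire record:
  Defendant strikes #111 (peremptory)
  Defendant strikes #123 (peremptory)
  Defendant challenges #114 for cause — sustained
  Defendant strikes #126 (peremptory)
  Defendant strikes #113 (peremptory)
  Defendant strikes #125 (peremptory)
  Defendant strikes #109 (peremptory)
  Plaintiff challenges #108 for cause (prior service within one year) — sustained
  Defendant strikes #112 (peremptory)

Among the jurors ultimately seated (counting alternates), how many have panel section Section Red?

Removed: #108, #109, #111, #112, #113, #114, #123, #125, #126.
Seated (9 incl. alternates): #110, #115, #116, #117, #118, #119, #120, #121, #122.
Of those, in Section Red: #117, #118, #121, #122 → 4.

4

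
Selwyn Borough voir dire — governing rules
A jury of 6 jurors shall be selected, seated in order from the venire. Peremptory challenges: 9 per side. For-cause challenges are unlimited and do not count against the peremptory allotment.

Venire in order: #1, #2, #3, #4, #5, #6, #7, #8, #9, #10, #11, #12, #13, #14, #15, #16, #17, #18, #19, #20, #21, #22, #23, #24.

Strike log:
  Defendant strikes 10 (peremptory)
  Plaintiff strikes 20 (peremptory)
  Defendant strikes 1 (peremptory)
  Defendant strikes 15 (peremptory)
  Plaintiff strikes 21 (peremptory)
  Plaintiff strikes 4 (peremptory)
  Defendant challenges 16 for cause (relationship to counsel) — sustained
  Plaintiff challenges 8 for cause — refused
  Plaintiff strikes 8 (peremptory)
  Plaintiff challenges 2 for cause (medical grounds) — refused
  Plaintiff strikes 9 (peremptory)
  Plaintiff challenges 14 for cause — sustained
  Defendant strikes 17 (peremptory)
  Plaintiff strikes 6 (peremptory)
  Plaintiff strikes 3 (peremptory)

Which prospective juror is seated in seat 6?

Removed: #1, #3, #4, #6, #8, #9, #10, #14, #15, #16, #17, #20, #21. (#2 stays — for-cause denied.)
Filling seats in venire order through position 6: #2, #5, #7, #11, #12, #13.
So seat 6 is #13.

13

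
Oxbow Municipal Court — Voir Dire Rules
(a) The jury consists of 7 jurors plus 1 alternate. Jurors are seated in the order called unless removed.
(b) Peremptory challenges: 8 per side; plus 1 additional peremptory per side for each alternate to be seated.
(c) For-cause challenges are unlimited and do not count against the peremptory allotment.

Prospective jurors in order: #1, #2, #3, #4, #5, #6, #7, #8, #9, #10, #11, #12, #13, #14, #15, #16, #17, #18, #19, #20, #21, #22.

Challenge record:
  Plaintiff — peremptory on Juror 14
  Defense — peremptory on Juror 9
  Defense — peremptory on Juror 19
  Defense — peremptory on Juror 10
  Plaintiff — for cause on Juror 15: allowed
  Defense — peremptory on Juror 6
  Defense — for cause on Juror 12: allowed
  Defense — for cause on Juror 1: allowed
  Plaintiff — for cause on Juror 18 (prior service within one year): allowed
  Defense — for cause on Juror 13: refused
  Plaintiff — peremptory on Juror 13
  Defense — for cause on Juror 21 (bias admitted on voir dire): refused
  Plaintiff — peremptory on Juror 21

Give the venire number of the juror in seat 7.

Removed: #1, #6, #9, #10, #12, #13, #14, #15, #18, #19, #21.
Seating in order: seats 1–7 → #2, #3, #4, #5, #7, #8, #11; alternates → #16.
So seat 7 is #11.

11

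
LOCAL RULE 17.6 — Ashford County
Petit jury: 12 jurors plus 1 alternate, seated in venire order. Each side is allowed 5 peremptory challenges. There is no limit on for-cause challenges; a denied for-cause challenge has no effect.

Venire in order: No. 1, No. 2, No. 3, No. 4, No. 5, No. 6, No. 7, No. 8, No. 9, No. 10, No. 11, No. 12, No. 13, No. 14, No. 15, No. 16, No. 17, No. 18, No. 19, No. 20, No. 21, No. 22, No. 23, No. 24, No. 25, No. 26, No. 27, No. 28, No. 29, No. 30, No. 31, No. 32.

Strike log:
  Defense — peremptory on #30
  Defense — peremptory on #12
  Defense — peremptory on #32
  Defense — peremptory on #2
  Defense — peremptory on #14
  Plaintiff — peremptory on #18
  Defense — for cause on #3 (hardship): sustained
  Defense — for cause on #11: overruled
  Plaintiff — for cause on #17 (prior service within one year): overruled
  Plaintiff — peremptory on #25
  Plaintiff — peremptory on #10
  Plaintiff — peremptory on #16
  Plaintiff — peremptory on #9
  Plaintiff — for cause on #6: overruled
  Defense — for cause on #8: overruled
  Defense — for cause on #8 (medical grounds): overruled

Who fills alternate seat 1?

21

Removed: #2, #3, #9, #10, #12, #14, #16, #18, #25, #30, #32. (#6, #8, #11, #17 stay — for-cause denied.)
Filling seats in venire order through position 13: #1, #4, #5, #6, #7, #8, #11, #13, #15, #17, #19, #20, #21.
So alternate 1 is #21.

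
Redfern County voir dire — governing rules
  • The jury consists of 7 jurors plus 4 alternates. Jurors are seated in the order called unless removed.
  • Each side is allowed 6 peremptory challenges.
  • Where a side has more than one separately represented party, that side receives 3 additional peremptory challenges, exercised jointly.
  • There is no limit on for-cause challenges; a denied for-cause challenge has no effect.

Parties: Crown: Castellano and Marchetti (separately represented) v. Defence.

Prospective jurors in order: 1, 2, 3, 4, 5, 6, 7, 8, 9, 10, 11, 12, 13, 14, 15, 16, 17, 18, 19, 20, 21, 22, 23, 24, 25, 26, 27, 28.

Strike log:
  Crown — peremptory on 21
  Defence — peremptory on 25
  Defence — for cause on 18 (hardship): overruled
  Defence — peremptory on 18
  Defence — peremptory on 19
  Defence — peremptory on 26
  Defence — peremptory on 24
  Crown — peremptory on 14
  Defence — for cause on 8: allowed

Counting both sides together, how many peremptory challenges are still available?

Crown allotment: 6 base + 3 multi-party = 9. Defence allotment: 6.
Crown peremptories used: #21, #14 — 2.
Defence peremptories used: #25, #18, #19, #26, #24 — 5 (for-cause on #18, #8 don't count).
Remaining: (9 − 2) + (6 − 5) = 8.

8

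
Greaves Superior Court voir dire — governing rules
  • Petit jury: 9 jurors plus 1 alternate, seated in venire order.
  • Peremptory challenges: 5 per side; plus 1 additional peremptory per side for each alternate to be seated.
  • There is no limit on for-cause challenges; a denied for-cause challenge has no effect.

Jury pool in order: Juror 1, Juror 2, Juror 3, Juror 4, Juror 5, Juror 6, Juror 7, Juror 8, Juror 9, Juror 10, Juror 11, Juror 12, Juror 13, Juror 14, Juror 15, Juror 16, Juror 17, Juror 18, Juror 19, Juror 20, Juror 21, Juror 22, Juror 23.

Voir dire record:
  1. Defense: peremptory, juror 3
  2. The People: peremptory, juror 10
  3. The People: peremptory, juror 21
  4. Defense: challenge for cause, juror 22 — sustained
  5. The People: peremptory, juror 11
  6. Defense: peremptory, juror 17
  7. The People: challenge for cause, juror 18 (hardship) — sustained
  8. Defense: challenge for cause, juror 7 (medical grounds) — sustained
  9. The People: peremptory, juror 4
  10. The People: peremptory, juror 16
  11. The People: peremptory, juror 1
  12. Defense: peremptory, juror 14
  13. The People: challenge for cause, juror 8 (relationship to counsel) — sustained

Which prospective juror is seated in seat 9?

20

Removed: #1, #3, #4, #7, #8, #10, #11, #14, #16, #17, #18, #21, #22.
Seating in order: seats 1–9 → #2, #5, #6, #9, #12, #13, #15, #19, #20; alternates → #23.
So seat 9 is #20.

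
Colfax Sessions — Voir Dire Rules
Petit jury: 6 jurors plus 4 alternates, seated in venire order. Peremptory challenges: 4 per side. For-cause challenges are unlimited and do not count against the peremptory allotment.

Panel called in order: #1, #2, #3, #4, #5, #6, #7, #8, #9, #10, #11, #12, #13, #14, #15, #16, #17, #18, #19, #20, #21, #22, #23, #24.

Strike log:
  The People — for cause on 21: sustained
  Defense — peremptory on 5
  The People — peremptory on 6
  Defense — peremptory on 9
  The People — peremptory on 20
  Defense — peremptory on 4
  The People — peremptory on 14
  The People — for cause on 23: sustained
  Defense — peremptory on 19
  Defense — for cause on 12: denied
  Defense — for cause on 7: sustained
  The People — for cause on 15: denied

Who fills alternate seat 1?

12

Removed: #4, #5, #6, #7, #9, #14, #19, #20, #21, #23. (#12, #15 stay — for-cause denied.)
Seating in order: seats 1–6 → #1, #2, #3, #8, #10, #11; alternates → #12, #13, #15, #16.
So alternate 1 is #12.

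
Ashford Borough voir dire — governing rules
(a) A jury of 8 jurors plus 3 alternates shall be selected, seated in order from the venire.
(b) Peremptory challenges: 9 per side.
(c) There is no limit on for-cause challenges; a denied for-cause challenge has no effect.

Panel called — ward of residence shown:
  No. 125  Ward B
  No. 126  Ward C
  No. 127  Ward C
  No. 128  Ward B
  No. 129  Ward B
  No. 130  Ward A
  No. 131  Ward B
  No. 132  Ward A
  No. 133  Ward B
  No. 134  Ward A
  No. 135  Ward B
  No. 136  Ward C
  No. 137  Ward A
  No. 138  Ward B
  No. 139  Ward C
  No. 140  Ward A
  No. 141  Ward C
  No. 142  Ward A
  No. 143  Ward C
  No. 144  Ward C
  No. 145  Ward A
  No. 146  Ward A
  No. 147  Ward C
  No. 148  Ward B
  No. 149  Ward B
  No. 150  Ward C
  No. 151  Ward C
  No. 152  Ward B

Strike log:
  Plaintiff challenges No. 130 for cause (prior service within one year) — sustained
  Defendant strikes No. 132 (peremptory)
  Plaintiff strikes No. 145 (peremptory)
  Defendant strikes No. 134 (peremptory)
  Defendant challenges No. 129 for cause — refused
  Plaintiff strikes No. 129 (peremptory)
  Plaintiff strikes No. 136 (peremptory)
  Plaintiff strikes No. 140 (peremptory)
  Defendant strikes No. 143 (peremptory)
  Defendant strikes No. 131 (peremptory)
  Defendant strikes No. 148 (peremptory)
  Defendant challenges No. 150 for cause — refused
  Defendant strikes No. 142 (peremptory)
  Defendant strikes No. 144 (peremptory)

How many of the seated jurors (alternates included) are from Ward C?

4

Removed: #129, #130, #131, #132, #134, #136, #140, #142, #143, #144, #145, #148.
Seated (11 incl. alternates): #125, #126, #127, #128, #133, #135, #137, #138, #139, #141, #146.
Of those, in Ward C: #126, #127, #139, #141 → 4.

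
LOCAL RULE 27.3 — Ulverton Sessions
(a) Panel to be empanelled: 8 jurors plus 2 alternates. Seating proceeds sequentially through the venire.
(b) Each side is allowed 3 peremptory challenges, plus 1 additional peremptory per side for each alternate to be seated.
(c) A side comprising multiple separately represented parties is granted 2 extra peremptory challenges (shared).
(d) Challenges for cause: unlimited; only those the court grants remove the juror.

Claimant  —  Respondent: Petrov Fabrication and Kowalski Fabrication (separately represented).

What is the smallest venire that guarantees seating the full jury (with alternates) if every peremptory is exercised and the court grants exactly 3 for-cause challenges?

Seats to fill: 8 + 2 alternates = 10.
Peremptories — Claimant: 3 + 1×2 = 5; Respondent: 3 + 1×2 + 2 = 7; total 12.
For-cause removals: 3.
Minimum venire: 10 + 12 + 3 = 25.

25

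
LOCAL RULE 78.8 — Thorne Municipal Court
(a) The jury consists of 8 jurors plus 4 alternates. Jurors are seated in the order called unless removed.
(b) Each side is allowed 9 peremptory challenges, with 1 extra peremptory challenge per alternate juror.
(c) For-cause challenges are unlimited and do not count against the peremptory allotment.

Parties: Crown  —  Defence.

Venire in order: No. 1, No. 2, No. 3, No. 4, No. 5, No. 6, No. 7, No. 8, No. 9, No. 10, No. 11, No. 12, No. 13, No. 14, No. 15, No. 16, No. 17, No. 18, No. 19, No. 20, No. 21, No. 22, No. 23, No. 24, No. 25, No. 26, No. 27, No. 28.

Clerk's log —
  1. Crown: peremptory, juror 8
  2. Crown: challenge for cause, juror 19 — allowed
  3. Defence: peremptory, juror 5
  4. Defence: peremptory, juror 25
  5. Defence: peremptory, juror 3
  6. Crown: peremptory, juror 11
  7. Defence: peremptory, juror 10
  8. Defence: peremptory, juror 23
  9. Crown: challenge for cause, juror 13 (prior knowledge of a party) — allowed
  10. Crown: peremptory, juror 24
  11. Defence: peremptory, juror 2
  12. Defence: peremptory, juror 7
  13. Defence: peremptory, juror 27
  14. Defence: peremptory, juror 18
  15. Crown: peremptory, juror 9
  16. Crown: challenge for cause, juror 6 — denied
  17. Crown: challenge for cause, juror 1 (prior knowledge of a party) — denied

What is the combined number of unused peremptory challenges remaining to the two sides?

Crown allotment: 9 base + 1 × 4 alternates = 13. Defence allotment: 9 base + 1 × 4 alternates = 13.
Crown peremptories used: #8, #11, #24, #9 — 4 (for-cause on #19, #13, #6, #1 don't count).
Defence peremptories used: #5, #25, #3, #10, #23, #2, #7, #27, #18 — 9.
Remaining: (13 − 4) + (13 − 9) = 13.

13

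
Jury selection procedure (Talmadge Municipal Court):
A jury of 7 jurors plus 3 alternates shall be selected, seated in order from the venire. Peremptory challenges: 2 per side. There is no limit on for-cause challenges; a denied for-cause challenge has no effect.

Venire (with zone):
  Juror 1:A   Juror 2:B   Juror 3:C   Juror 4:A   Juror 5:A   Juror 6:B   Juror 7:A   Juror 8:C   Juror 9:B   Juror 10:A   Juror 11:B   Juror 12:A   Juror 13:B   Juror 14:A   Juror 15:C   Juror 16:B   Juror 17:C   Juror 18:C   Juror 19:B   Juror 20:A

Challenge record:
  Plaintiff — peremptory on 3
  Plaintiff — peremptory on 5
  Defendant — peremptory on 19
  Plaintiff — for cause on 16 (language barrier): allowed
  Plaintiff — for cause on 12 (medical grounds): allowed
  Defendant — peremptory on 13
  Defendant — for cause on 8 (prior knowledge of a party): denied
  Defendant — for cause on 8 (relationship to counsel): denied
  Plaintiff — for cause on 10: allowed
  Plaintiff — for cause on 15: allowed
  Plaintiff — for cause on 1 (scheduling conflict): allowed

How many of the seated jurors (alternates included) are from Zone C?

Removed: #1, #3, #5, #10, #12, #13, #15, #16, #19.
Seated (10 incl. alternates): #2, #4, #6, #7, #8, #9, #11, #14, #17, #18.
Of those, in Zone C: #8, #17, #18 → 3.

3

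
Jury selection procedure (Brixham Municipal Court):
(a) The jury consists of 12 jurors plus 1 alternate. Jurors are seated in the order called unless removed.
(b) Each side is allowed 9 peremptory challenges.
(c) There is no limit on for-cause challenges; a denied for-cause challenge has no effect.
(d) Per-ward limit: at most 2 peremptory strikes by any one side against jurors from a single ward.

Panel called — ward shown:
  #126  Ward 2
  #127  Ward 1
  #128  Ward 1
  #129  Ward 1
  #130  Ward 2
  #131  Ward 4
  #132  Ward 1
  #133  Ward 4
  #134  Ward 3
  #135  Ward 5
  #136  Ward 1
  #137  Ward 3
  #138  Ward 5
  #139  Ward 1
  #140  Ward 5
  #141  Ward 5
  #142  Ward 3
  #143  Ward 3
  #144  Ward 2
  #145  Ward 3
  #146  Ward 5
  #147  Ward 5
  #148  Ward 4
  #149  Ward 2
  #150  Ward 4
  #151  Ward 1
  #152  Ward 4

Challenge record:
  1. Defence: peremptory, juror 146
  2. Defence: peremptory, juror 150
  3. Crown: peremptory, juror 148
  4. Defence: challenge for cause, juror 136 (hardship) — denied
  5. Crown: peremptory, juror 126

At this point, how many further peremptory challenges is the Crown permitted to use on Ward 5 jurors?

Crown peremptories so far: #148, #126 — 2 of 9 used, 7 left overall.
Against Ward 5: none yet — per-ward cap 2 leaves 2.
Binding limit: min(7, 2) = 2.

2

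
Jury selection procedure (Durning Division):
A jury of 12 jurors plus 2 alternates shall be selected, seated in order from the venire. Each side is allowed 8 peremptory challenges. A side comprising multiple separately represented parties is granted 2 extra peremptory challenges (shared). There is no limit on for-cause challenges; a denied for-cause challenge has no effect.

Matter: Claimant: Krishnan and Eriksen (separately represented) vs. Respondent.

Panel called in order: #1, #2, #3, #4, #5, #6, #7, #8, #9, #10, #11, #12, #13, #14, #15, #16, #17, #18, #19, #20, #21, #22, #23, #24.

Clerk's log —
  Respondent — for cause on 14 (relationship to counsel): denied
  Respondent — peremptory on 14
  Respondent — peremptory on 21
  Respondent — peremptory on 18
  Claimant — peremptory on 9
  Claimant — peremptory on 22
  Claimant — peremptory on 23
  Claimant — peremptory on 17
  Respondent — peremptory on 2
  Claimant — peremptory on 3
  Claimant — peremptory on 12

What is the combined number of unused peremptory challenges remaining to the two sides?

8

Claimant allotment: 8 base + 2 multi-party = 10. Respondent allotment: 8.
Claimant peremptories used: #9, #22, #23, #17, #3, #12 — 6.
Respondent peremptories used: #14, #21, #18, #2 — 4 (the for-cause on #14 doesn't count).
Remaining: (10 − 6) + (8 − 4) = 8.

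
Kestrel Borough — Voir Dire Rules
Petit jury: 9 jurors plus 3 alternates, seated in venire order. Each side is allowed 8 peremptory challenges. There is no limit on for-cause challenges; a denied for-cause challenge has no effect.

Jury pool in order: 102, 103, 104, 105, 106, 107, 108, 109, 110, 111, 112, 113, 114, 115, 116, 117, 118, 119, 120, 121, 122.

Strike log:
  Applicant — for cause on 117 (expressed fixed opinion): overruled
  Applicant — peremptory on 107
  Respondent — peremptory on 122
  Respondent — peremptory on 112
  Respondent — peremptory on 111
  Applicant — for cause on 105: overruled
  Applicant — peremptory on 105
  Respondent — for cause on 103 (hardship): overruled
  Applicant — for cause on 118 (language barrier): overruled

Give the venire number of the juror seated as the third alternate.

Removed: #105, #107, #111, #112, #122. (#103, #117, #118 stay — for-cause denied.)
Seating in order: seats 1–9 → #102, #103, #104, #106, #108, #109, #110, #113, #114; alternates → #115, #116, #117.
So alternate 3 is #117.

117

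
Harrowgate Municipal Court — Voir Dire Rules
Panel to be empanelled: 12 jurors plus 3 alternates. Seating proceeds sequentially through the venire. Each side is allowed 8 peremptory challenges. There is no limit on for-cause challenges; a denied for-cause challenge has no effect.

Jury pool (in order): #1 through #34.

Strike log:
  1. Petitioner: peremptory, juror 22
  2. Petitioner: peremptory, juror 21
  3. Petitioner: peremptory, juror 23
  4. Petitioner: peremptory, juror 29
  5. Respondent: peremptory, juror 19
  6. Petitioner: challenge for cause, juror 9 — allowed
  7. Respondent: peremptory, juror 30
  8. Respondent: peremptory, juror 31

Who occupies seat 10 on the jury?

11

Removed: #9, #19, #21, #22, #23, #29, #30, #31.
Filling seats in venire order through position 10: #1, #2, #3, #4, #5, #6, #7, #8, #10, #11.
So seat 10 is #11.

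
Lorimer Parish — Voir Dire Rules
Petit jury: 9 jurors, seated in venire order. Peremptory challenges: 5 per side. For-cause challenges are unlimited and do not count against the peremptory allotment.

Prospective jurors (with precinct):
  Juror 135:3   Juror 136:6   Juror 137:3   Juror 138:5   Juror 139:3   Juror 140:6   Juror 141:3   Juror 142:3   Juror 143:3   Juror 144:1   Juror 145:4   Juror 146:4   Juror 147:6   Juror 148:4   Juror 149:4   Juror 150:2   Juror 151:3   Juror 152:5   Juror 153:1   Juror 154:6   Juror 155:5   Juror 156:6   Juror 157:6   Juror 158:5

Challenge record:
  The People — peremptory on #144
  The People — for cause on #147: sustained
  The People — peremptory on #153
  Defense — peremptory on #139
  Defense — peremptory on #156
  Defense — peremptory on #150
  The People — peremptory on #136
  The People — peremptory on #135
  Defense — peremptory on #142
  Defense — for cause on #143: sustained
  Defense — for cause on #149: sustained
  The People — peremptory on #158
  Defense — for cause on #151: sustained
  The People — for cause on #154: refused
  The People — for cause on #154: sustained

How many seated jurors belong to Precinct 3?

2

Removed: #135, #136, #139, #142, #143, #144, #147, #149, #150, #151, #153, #154, #156, #158.
Seated jurors 1–9: #137, #138, #140, #141, #145, #146, #148, #152, #155.
Of those, in Precinct 3: #137, #141 → 2.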